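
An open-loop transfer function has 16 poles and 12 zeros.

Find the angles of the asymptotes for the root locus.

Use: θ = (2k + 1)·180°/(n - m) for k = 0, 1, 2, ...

n - m = 16 - 12 = 4. Angles: θk = (2k + 1)·180°/4 = 45°, 135°, 225°, 315°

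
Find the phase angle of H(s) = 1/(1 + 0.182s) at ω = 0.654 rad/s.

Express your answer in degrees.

Phase = -arctan(ωτ) = -arctan(0.654 × 0.182) = -6.8°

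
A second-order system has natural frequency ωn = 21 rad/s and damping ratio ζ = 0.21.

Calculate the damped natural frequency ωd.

ωd = ωn√(1 - ζ²) = 21√(1 - 0.21²) = 20.53 rad/s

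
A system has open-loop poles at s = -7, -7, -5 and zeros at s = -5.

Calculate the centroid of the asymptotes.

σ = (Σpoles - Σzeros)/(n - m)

σ = (Σpoles - Σzeros)/(n - m) = (-19 - (-5))/(3 - 1) = -14/2 = -7.0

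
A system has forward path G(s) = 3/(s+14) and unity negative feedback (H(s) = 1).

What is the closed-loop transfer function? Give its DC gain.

T(s) = G/(1+GH) = [3/(s+14)] / [1 + 3/(s+14)] = 3/(s+14+3) = 3/(s+17). DC gain = 3/17 = 0.1765.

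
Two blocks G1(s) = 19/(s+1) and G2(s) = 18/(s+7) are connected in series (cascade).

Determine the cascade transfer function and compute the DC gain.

Series: multiply transfer functions. G_eq = 19/(s+1) × 18/(s+7) = 342/((s+1)(s+7)). DC gain = 342/(1×7) = 48.8571.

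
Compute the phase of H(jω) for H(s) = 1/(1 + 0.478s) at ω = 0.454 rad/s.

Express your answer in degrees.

Phase = -arctan(ωτ) = -arctan(0.454 × 0.478) = -12.2°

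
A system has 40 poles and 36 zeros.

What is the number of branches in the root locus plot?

Root locus has n branches where n = number of poles = 40.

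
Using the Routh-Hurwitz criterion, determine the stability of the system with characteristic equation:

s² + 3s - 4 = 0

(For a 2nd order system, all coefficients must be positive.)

Coefficients: 1, 3, -4. c=-4 not positive, so system is unstable.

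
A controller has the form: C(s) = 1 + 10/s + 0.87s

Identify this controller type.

This is a Proportional-Integral-Derivative (PID) controller.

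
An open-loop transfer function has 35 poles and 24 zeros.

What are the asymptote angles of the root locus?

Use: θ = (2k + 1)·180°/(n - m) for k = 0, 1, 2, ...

n - m = 35 - 24 = 11. Angles: θk = (2k + 1)·180°/11 = 16.36°, 49.09°, 81.82°, 114.55°, 147.27°, 180°, 212.73°, 245.45°, 278.18°, 310.91°, 343.64°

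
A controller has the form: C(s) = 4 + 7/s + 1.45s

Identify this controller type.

This is a Proportional-Integral-Derivative (PID) controller.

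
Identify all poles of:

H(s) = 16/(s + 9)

Pole is where denominator = 0: s + 9 = 0, so s = -9.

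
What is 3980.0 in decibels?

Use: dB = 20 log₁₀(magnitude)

dB = 20 log₁₀(3980.0) = 72.0 dB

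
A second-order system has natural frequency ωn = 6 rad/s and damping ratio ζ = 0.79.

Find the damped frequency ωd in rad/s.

ωd = ωn√(1 - ζ²) = 6√(1 - 0.79²) = 3.68 rad/s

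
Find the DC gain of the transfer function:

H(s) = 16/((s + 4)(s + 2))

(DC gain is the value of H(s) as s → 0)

DC gain = H(0) = 16/(4 × 2) = 16/8 = 2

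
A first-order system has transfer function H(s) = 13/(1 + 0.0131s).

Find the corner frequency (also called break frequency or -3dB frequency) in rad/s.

Corner frequency = 1/τ = 1/0.0131 = 76.336 rad/s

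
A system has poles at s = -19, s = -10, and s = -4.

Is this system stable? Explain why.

All poles are in the left half-plane. System is stable.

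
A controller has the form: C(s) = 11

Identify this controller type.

This is a Proportional (P) controller.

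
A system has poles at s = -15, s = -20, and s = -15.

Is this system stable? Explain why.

All poles are in the left half-plane. System is stable.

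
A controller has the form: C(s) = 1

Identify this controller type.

This is a Proportional (P) controller.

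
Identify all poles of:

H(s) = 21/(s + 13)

Pole is where denominator = 0: s + 13 = 0, so s = -13.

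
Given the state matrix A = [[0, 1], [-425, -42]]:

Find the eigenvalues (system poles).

det(A - λI) = λ² - (-42)λ + 425 = (λ - (-17))(λ - (-25)). Eigenvalues: -17, -25.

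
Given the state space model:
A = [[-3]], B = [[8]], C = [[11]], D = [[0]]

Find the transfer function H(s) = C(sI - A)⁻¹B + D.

(sI - A)⁻¹ = 1/(s + 3). H(s) = 11 × 8/(s + 3) + 0 = 88/(s + 3).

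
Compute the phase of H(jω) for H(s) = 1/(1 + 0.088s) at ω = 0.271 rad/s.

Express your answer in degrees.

Phase = -arctan(ωτ) = -arctan(0.271 × 0.088) = -1.4°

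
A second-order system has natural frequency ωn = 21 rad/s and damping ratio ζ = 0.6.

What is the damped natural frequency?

ωd = ωn√(1 - ζ²) = 21√(1 - 0.6²) = 16.8 rad/s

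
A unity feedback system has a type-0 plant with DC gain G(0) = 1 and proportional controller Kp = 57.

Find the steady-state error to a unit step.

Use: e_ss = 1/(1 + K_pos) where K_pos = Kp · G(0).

K_pos = Kp · G(0) = 57 × 1 = 57. e_ss = 1/(1 + 57) = 0.0172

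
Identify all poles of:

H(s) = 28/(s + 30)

Pole is where denominator = 0: s + 30 = 0, so s = -30.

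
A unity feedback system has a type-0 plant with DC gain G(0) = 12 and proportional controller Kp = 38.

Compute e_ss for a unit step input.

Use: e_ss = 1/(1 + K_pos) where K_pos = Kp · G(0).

K_pos = Kp · G(0) = 38 × 12 = 456. e_ss = 1/(1 + 456) = 0.0022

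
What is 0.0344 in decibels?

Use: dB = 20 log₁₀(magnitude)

dB = 20 log₁₀(0.0344) = -29.3 dB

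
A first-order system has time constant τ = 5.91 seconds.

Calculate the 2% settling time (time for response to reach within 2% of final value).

For first-order system, 2% settling time ≈ 4τ = 4 × 5.91 = 23.64 s.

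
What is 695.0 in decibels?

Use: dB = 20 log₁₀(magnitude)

dB = 20 log₁₀(695.0) = 56.8 dB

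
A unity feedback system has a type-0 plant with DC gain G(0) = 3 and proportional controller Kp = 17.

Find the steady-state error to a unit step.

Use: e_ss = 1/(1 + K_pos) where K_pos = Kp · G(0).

K_pos = Kp · G(0) = 17 × 3 = 51. e_ss = 1/(1 + 51) = 0.0192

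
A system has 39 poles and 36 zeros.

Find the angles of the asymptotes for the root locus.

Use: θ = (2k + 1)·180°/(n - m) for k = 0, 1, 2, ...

n - m = 39 - 36 = 3. Angles: θk = (2k + 1)·180°/3 = 60°, 180°, 300°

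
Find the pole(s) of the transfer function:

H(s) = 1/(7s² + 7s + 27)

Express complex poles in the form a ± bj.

Discriminant = 7² - 4×7×27 = 49 - 756 = -707 < 0, so the poles are a complex conjugate pair s = (-7 ± j√707)/(2×7). Real part = -7/(2×7) = -7/14 = -0.5; imaginary part = ±√707/(2×7) ≈ 1.8992. Poles: s = -0.5 ± 1.8992j.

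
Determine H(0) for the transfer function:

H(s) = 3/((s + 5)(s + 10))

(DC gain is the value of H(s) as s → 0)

DC gain = H(0) = 3/(5 × 10) = 3/50 = 0.06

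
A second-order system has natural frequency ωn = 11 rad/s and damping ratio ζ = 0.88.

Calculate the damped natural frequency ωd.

ωd = ωn√(1 - ζ²) = 11√(1 - 0.88²) = 5.22 rad/s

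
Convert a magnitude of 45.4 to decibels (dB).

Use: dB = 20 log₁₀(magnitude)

dB = 20 log₁₀(45.4) = 33.1 dB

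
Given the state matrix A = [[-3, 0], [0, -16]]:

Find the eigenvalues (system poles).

For diagonal matrix, eigenvalues are diagonal entries: λ₁ = -3, λ₂ = -16.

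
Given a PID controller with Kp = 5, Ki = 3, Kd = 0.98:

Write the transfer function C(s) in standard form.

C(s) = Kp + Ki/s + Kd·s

Substituting values: C(s) = 5 + 3/s + 0.98s = (0.98s² + 5s + 3)/s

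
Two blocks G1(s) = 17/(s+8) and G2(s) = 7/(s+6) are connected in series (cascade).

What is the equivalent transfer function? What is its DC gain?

Series: multiply transfer functions. G_eq = 17/(s+8) × 7/(s+6) = 119/((s+8)(s+6)). DC gain = 119/(8×6) = 2.4792.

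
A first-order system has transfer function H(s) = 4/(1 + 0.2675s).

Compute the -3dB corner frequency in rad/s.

Corner frequency = 1/τ = 1/0.2675 = 3.738 rad/s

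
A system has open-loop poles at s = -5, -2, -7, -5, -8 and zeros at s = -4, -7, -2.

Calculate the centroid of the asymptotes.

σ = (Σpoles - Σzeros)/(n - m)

σ = (Σpoles - Σzeros)/(n - m) = (-27 - (-13))/(5 - 3) = -14/2 = -7.0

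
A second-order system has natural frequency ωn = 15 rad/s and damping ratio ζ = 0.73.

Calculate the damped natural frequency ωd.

ωd = ωn√(1 - ζ²) = 15√(1 - 0.73²) = 10.25 rad/s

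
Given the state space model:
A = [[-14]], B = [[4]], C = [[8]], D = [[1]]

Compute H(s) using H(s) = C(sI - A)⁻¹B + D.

(sI - A)⁻¹ = 1/(s + 14). H(s) = 8×4/(s + 14) + 1 = (s + 46)/(s + 14).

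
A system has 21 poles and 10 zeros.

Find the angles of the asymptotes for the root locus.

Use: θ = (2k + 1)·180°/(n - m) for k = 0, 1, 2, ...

n - m = 21 - 10 = 11. Angles: θk = (2k + 1)·180°/11 = 16.36°, 49.09°, 81.82°, 114.55°, 147.27°, 180°, 212.73°, 245.45°, 278.18°, 310.91°, 343.64°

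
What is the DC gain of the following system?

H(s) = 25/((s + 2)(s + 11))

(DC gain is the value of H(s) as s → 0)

DC gain = H(0) = 25/(2 × 11) = 25/22 = 1.1364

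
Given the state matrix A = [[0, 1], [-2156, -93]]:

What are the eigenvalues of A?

det(A - λI) = λ² - (-93)λ + 2156 = (λ - (-44))(λ - (-49)). Eigenvalues: -44, -49.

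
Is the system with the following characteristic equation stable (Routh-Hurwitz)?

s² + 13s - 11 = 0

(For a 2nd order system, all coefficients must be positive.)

Coefficients: 1, 13, -11. c=-11 not positive, so system is unstable.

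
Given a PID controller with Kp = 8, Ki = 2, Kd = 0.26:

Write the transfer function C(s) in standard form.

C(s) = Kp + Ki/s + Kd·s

Substituting values: C(s) = 8 + 2/s + 0.26s = (0.26s² + 8s + 2)/s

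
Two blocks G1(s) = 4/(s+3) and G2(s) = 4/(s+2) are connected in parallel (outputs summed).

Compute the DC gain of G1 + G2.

Parallel: G_eq = G1 + G2. DC gain = G1(0) + G2(0) = 4/3 + 4/2 = 1.3333 + 2 = 3.3333.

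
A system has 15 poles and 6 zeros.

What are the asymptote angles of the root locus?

n - m = 15 - 6 = 9. Angles: θk = (2k + 1)·180°/9 = 20°, 60°, 100°, 140°, 180°, 220°, 260°, 300°, 340°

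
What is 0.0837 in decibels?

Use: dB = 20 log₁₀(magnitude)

dB = 20 log₁₀(0.0837) = -21.5 dB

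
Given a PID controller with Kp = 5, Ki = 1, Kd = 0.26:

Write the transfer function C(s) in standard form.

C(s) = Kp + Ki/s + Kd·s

Substituting values: C(s) = 5 + 1/s + 0.26s = (0.26s² + 5s + 1)/s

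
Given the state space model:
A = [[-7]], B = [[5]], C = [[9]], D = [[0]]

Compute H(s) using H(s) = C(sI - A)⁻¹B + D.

(sI - A)⁻¹ = 1/(s + 7). H(s) = 9 × 5/(s + 7) + 0 = 45/(s + 7).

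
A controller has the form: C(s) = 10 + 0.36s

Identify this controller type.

This is a Proportional-Derivative (PD) controller.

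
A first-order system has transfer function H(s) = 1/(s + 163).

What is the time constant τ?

For H(s) = 1/(s + 1/τ), the pole is at -1/τ = -163, so τ = 1/163 = 0.0061 s.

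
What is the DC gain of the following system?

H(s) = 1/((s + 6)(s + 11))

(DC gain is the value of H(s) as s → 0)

DC gain = H(0) = 1/(6 × 11) = 1/66 = 0.0152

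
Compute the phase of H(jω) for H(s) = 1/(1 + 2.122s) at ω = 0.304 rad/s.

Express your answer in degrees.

Phase = -arctan(ωτ) = -arctan(0.304 × 2.122) = -32.8°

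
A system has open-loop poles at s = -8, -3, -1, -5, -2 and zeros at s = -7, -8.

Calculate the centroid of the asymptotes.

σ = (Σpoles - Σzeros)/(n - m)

σ = (Σpoles - Σzeros)/(n - m) = (-19 - (-15))/(5 - 2) = -4/3 = -1.33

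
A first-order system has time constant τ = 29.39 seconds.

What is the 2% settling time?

For first-order system, 2% settling time ≈ 4τ = 4 × 29.39 = 117.56 s.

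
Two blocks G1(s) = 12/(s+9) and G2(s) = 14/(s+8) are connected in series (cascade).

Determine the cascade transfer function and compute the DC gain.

Series: multiply transfer functions. G_eq = 12/(s+9) × 14/(s+8) = 168/((s+9)(s+8)). DC gain = 168/(9×8) = 2.3333.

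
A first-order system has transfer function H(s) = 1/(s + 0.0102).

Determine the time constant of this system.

For H(s) = 1/(s + 1/τ), the pole is at -1/τ = -0.0102, so τ = 1/0.0102 = 98.04 s.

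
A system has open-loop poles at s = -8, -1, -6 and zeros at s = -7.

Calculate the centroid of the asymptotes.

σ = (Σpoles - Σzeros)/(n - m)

σ = (Σpoles - Σzeros)/(n - m) = (-15 - (-7))/(3 - 1) = -8/2 = -4.0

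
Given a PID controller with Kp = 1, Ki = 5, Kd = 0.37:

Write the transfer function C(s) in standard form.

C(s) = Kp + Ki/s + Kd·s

Substituting values: C(s) = 1 + 5/s + 0.37s = (0.37s² + s + 5)/s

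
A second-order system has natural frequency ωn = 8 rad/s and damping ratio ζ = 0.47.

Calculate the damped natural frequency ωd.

ωd = ωn√(1 - ζ²) = 8√(1 - 0.47²) = 7.06 rad/s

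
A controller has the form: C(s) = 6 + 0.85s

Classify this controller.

This is a Proportional-Derivative (PD) controller.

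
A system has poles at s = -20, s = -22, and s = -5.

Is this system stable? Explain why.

All poles are in the left half-plane. System is stable.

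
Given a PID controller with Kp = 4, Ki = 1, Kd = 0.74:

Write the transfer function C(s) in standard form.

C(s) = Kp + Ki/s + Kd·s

Substituting values: C(s) = 4 + 1/s + 0.74s = (0.74s² + 4s + 1)/s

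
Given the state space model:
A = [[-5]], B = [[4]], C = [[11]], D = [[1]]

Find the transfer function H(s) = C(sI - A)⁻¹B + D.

(sI - A)⁻¹ = 1/(s + 5). H(s) = 11×4/(s + 5) + 1 = (s + 49)/(s + 5).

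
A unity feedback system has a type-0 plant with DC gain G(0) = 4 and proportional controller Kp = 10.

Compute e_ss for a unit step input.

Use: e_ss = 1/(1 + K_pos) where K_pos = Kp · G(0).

K_pos = Kp · G(0) = 10 × 4 = 40. e_ss = 1/(1 + 40) = 0.0244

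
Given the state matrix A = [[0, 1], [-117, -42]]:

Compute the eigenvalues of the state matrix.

det(A - λI) = λ² - (-42)λ + 117 = (λ - (-39))(λ - (-3)). Eigenvalues: -39, -3.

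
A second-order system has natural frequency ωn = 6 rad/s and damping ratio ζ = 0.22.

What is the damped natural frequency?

ωd = ωn√(1 - ζ²) = 6√(1 - 0.22²) = 5.85 rad/s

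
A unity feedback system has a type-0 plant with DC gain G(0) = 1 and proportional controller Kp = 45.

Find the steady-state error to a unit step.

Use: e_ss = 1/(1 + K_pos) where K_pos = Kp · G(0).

K_pos = Kp · G(0) = 45 × 1 = 45. e_ss = 1/(1 + 45) = 0.0217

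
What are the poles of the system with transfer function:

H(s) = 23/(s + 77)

Pole is where denominator = 0: s + 77 = 0, so s = -77.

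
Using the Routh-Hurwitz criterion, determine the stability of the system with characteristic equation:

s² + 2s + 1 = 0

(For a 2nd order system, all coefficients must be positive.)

Coefficients: 1, 2, 1. All positive, so system is stable.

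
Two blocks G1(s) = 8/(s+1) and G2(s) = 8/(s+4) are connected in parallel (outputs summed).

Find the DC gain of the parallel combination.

Parallel: G_eq = G1 + G2. DC gain = G1(0) + G2(0) = 8/1 + 8/4 = 8 + 2 = 10.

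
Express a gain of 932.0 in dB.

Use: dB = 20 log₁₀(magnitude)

dB = 20 log₁₀(932.0) = 59.4 dB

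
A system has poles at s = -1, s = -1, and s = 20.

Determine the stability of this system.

Pole(s) at s = 20 are not in the left half-plane. System is unstable.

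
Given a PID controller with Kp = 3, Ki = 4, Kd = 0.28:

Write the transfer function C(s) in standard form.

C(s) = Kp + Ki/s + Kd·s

Substituting values: C(s) = 3 + 4/s + 0.28s = (0.28s² + 3s + 4)/s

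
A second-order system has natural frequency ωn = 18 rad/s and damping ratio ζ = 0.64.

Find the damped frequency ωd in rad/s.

ωd = ωn√(1 - ζ²) = 18√(1 - 0.64²) = 13.83 rad/s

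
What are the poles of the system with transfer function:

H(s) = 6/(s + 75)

Pole is where denominator = 0: s + 75 = 0, so s = -75.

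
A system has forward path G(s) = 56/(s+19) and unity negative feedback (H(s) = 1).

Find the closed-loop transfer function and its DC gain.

T(s) = G/(1+GH) = [56/(s+19)] / [1 + 56/(s+19)] = 56/(s+19+56) = 56/(s+75). DC gain = 56/75 = 0.7467.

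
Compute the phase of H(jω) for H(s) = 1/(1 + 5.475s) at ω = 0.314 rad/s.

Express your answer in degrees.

Phase = -arctan(ωτ) = -arctan(0.314 × 5.475) = -59.8°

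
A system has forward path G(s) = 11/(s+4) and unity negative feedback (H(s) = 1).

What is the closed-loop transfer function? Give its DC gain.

T(s) = G/(1+GH) = [11/(s+4)] / [1 + 11/(s+4)] = 11/(s+4+11) = 11/(s+15). DC gain = 11/15 = 0.7333.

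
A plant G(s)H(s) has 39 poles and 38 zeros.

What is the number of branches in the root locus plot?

Root locus has n branches where n = number of poles = 39.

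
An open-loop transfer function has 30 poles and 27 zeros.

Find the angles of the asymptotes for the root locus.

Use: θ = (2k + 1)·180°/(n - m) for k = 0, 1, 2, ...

n - m = 30 - 27 = 3. Angles: θk = (2k + 1)·180°/3 = 60°, 180°, 300°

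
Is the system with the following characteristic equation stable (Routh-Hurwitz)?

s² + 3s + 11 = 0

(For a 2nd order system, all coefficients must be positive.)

Coefficients: 1, 3, 11. All positive, so system is stable.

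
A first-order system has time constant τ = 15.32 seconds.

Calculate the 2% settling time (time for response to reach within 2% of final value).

For first-order system, 2% settling time ≈ 4τ = 4 × 15.32 = 61.28 s.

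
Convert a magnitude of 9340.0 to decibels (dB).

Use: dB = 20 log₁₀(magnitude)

dB = 20 log₁₀(9340.0) = 79.4 dB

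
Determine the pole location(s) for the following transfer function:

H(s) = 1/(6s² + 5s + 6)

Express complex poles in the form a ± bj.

Discriminant = 5² - 4×6×6 = 25 - 144 = -119 < 0, so the poles are a complex conjugate pair s = (-5 ± j√119)/(2×6). Real part = -5/(2×6) = -5/12 ≈ -0.4167; imaginary part = ±√119/(2×6) ≈ 0.9091. Poles: s = -0.4167 ± 0.9091j.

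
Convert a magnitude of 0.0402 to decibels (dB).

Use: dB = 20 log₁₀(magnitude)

dB = 20 log₁₀(0.0402) = -27.9 dB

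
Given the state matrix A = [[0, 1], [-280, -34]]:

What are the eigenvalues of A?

det(A - λI) = λ² - (-34)λ + 280 = (λ - (-20))(λ - (-14)). Eigenvalues: -20, -14.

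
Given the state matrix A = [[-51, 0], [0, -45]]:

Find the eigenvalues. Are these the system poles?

For diagonal matrix, eigenvalues are diagonal entries: λ₁ = -51, λ₂ = -45. Eigenvalues of A = system poles.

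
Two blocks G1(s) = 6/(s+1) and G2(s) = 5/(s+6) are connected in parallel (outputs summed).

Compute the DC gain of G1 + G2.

Parallel: G_eq = G1 + G2. DC gain = G1(0) + G2(0) = 6/1 + 5/6 = 6 + 0.8333 = 6.8333.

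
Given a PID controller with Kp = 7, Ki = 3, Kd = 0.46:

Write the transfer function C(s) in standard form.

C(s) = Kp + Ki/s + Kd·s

Substituting values: C(s) = 7 + 3/s + 0.46s = (0.46s² + 7s + 3)/s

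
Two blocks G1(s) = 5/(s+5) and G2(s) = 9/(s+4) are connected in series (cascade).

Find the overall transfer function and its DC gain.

Series: multiply transfer functions. G_eq = 5/(s+5) × 9/(s+4) = 45/((s+5)(s+4)). DC gain = 45/(5×4) = 2.25.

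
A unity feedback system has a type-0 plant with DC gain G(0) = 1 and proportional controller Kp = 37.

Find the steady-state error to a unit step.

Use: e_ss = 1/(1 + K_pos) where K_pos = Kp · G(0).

K_pos = Kp · G(0) = 37 × 1 = 37. e_ss = 1/(1 + 37) = 0.0263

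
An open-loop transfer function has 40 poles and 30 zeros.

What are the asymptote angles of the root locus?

n - m = 40 - 30 = 10. Angles: θk = (2k + 1)·180°/10 = 18°, 54°, 90°, 126°, 162°, 198°, 234°, 270°, 306°, 342°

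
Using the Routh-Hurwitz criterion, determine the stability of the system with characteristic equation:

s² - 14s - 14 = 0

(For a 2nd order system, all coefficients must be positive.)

Coefficients: 1, -14, -14. b=-14, c=-14 not positive, so system is unstable.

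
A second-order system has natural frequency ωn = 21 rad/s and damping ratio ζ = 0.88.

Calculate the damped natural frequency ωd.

ωd = ωn√(1 - ζ²) = 21√(1 - 0.88²) = 9.97 rad/s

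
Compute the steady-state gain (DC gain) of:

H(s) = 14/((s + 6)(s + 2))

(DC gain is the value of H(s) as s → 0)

DC gain = H(0) = 14/(6 × 2) = 14/12 = 1.1667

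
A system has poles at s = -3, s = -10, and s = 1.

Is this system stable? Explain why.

Pole(s) at s = 1 are not in the left half-plane. System is unstable.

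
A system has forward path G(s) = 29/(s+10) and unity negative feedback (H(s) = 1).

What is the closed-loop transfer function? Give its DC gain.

T(s) = G/(1+GH) = [29/(s+10)] / [1 + 29/(s+10)] = 29/(s+10+29) = 29/(s+39). DC gain = 29/39 = 0.7436.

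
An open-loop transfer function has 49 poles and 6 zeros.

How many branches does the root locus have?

Root locus has n branches where n = number of poles = 49.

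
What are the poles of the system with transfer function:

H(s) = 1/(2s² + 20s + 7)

Discriminant = 20² - 4×2×7 = 400 - 56 = 344 > 0, so two distinct real poles. Using quadratic formula: s = (-20 ± √344)/(2×2) = (-20 ± √344)/4, with √344 ≈ 18.5472. s₁ ≈ -0.3632, s₂ ≈ -9.6368. Poles: s₁ = -0.3632, s₂ = -9.6368.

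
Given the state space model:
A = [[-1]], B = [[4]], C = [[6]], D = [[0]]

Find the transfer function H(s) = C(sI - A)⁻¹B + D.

(sI - A)⁻¹ = 1/(s + 1). H(s) = 6 × 4/(s + 1) + 0 = 24/(s + 1).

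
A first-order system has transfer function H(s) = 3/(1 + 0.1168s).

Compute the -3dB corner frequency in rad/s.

Corner frequency = 1/τ = 1/0.1168 = 8.562 rad/s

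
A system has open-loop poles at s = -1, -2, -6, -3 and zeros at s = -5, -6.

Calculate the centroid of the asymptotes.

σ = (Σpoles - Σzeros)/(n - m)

σ = (Σpoles - Σzeros)/(n - m) = (-12 - (-11))/(4 - 2) = -1/2 = -0.5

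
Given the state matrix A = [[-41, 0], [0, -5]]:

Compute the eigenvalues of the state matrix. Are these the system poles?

For diagonal matrix, eigenvalues are diagonal entries: λ₁ = -41, λ₂ = -5. Eigenvalues of A = system poles.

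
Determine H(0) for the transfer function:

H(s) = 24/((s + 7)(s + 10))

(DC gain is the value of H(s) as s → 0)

DC gain = H(0) = 24/(7 × 10) = 24/70 = 0.3429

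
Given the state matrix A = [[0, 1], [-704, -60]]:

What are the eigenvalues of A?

det(A - λI) = λ² - (-60)λ + 704 = (λ - (-16))(λ - (-44)). Eigenvalues: -16, -44.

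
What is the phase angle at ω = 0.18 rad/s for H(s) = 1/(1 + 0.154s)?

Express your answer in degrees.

Phase = -arctan(ωτ) = -arctan(0.18 × 0.154) = -1.6°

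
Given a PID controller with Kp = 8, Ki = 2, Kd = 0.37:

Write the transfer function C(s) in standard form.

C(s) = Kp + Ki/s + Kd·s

Substituting values: C(s) = 8 + 2/s + 0.37s = (0.37s² + 8s + 2)/s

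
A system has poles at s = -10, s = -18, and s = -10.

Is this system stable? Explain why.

All poles are in the left half-plane. System is stable.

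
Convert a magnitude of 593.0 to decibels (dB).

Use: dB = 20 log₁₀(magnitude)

dB = 20 log₁₀(593.0) = 55.5 dB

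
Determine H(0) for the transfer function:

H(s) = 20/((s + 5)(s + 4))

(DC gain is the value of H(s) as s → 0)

DC gain = H(0) = 20/(5 × 4) = 20/20 = 1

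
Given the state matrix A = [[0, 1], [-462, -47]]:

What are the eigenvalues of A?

det(A - λI) = λ² - (-47)λ + 462 = (λ - (-33))(λ - (-14)). Eigenvalues: -33, -14.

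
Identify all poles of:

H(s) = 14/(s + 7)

Pole is where denominator = 0: s + 7 = 0, so s = -7.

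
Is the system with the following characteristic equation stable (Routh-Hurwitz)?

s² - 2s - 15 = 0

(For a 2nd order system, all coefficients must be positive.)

Coefficients: 1, -2, -15. b=-2, c=-15 not positive, so system is unstable.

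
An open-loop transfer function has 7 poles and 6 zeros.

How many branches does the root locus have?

Root locus has n branches where n = number of poles = 7.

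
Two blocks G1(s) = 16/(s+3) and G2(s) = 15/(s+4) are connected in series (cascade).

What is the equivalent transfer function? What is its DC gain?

Series: multiply transfer functions. G_eq = 16/(s+3) × 15/(s+4) = 240/((s+3)(s+4)). DC gain = 240/(3×4) = 20.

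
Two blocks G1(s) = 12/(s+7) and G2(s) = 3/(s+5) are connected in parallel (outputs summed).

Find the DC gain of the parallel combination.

Parallel: G_eq = G1 + G2. DC gain = G1(0) + G2(0) = 12/7 + 3/5 = 1.7143 + 0.6 = 2.3143.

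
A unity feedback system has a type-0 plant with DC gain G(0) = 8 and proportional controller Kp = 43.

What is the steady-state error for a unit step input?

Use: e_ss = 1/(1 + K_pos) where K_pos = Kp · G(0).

K_pos = Kp · G(0) = 43 × 8 = 344. e_ss = 1/(1 + 344) = 0.0029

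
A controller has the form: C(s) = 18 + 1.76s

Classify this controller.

This is a Proportional-Derivative (PD) controller.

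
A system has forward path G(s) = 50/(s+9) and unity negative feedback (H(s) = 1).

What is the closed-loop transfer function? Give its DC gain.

T(s) = G/(1+GH) = [50/(s+9)] / [1 + 50/(s+9)] = 50/(s+9+50) = 50/(s+59). DC gain = 50/59 = 0.8475.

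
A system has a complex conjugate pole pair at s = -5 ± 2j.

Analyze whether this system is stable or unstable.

Real part of poles is -5 (< 0, left half-plane). Stable.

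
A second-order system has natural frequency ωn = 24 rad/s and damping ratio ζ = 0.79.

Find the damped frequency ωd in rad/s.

ωd = ωn√(1 - ζ²) = 24√(1 - 0.79²) = 14.71 rad/s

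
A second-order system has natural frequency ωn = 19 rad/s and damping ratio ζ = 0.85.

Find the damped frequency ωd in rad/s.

ωd = ωn√(1 - ζ²) = 19√(1 - 0.85²) = 10.01 rad/s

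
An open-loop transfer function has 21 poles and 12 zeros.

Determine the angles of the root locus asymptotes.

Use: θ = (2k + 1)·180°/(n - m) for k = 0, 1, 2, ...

n - m = 21 - 12 = 9. Angles: θk = (2k + 1)·180°/9 = 20°, 60°, 100°, 140°, 180°, 220°, 260°, 300°, 340°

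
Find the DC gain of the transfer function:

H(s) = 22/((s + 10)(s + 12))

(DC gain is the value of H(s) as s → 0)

DC gain = H(0) = 22/(10 × 12) = 22/120 = 0.1833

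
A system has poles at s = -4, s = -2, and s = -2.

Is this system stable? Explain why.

All poles are in the left half-plane. System is stable.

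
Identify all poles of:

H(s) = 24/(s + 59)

Pole is where denominator = 0: s + 59 = 0, so s = -59.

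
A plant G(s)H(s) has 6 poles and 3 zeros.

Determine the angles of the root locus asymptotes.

n - m = 6 - 3 = 3. Angles: θk = (2k + 1)·180°/3 = 60°, 180°, 300°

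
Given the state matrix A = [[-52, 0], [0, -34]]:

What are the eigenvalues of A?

For diagonal matrix, eigenvalues are diagonal entries: λ₁ = -52, λ₂ = -34.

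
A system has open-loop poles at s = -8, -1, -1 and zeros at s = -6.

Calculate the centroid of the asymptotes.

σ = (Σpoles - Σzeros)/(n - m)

σ = (Σpoles - Σzeros)/(n - m) = (-10 - (-6))/(3 - 1) = -4/2 = -2.0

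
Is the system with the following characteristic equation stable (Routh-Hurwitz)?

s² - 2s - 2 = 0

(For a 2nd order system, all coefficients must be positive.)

Coefficients: 1, -2, -2. b=-2, c=-2 not positive, so system is unstable.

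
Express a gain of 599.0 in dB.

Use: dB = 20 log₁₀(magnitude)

dB = 20 log₁₀(599.0) = 55.5 dB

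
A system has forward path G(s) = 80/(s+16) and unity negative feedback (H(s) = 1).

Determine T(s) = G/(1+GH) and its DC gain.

T(s) = G/(1+GH) = [80/(s+16)] / [1 + 80/(s+16)] = 80/(s+16+80) = 80/(s+96). DC gain = 80/96 = 0.8333.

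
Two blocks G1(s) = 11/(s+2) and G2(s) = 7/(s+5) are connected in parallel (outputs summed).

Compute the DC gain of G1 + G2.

Parallel: G_eq = G1 + G2. DC gain = G1(0) + G2(0) = 11/2 + 7/5 = 5.5 + 1.4 = 6.9.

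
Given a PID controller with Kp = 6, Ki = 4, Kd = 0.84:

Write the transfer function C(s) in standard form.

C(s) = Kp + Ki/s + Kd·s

Substituting values: C(s) = 6 + 4/s + 0.84s = (0.84s² + 6s + 4)/s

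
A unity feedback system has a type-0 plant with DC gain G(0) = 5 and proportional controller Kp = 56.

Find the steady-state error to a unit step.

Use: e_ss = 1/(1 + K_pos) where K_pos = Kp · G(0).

K_pos = Kp · G(0) = 56 × 5 = 280. e_ss = 1/(1 + 280) = 0.0036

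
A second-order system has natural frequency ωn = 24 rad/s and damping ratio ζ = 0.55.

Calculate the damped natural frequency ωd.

ωd = ωn√(1 - ζ²) = 24√(1 - 0.55²) = 20.04 rad/s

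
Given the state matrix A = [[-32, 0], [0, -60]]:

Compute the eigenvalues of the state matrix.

For diagonal matrix, eigenvalues are diagonal entries: λ₁ = -32, λ₂ = -60.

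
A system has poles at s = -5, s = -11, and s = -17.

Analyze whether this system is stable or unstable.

All poles are in the left half-plane. System is stable.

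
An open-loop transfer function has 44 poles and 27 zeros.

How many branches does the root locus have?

Root locus has n branches where n = number of poles = 44.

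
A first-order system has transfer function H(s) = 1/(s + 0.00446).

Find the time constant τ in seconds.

For H(s) = 1/(s + 1/τ), the pole is at -1/τ = -0.00446, so τ = 1/0.00446 = 224.2 s.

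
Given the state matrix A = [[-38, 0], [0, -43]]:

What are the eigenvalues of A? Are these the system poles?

For diagonal matrix, eigenvalues are diagonal entries: λ₁ = -38, λ₂ = -43. Eigenvalues of A = system poles.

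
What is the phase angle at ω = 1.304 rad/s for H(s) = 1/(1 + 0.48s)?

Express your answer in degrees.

Phase = -arctan(ωτ) = -arctan(1.304 × 0.48) = -32.0°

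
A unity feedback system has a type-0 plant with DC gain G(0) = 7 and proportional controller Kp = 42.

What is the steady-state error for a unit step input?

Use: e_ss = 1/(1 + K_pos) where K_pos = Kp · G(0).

K_pos = Kp · G(0) = 42 × 7 = 294. e_ss = 1/(1 + 294) = 0.0034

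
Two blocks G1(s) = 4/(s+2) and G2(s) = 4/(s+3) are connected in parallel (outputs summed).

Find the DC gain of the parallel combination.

Parallel: G_eq = G1 + G2. DC gain = G1(0) + G2(0) = 4/2 + 4/3 = 2 + 1.3333 = 3.3333.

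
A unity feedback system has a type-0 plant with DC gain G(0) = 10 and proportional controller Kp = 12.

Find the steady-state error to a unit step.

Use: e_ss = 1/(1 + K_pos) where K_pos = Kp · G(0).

K_pos = Kp · G(0) = 12 × 10 = 120. e_ss = 1/(1 + 120) = 0.0083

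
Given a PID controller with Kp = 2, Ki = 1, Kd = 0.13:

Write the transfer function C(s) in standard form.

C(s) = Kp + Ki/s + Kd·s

Substituting values: C(s) = 2 + 1/s + 0.13s = (0.13s² + 2s + 1)/s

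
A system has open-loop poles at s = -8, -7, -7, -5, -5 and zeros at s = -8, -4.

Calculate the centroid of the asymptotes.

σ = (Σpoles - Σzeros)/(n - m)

σ = (Σpoles - Σzeros)/(n - m) = (-32 - (-12))/(5 - 2) = -20/3 = -6.67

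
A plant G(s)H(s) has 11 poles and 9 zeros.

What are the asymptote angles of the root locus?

n - m = 11 - 9 = 2. Angles: θk = (2k + 1)·180°/2 = 90°, 270°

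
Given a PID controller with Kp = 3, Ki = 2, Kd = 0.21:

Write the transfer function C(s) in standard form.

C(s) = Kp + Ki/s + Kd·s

Substituting values: C(s) = 3 + 2/s + 0.21s = (0.21s² + 3s + 2)/s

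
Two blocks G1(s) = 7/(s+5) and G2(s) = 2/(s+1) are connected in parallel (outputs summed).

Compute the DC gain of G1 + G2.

Parallel: G_eq = G1 + G2. DC gain = G1(0) + G2(0) = 7/5 + 2/1 = 1.4 + 2 = 3.4.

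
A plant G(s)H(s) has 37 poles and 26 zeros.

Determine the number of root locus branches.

Root locus has n branches where n = number of poles = 37.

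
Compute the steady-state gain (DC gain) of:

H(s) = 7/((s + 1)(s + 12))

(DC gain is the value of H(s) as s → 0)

DC gain = H(0) = 7/(1 × 12) = 7/12 = 0.5833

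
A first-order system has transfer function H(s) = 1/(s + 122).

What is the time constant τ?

For H(s) = 1/(s + 1/τ), the pole is at -1/τ = -122, so τ = 1/122 = 0.0082 s.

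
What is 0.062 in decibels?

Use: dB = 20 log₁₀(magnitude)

dB = 20 log₁₀(0.062) = -24.2 dB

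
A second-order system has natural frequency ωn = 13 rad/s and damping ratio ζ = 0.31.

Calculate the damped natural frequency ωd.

ωd = ωn√(1 - ζ²) = 13√(1 - 0.31²) = 12.36 rad/s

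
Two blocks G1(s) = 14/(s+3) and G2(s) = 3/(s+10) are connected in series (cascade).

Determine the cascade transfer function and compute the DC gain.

Series: multiply transfer functions. G_eq = 14/(s+3) × 3/(s+10) = 42/((s+3)(s+10)). DC gain = 42/(3×10) = 1.4.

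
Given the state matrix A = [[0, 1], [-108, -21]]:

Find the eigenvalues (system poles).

det(A - λI) = λ² - (-21)λ + 108 = (λ - (-12))(λ - (-9)). Eigenvalues: -12, -9.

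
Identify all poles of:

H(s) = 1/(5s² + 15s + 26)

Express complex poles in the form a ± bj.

Discriminant = 15² - 4×5×26 = 225 - 520 = -295 < 0, so the poles are a complex conjugate pair s = (-15 ± j√295)/(2×5). Real part = -15/(2×5) = -15/10 = -1.5; imaginary part = ±√295/(2×5) ≈ 1.7176. Poles: s = -1.5 ± 1.7176j.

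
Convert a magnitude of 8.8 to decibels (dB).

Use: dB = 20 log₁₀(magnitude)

dB = 20 log₁₀(8.8) = 18.9 dB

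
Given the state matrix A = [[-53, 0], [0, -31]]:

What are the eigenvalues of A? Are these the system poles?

For diagonal matrix, eigenvalues are diagonal entries: λ₁ = -53, λ₂ = -31. Eigenvalues of A = system poles.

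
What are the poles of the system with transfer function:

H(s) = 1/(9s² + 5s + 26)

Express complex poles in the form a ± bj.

Discriminant = 5² - 4×9×26 = 25 - 936 = -911 < 0, so the poles are a complex conjugate pair s = (-5 ± j√911)/(2×9). Real part = -5/(2×9) = -5/18 ≈ -0.2778; imaginary part = ±√911/(2×9) ≈ 1.6768. Poles: s = -0.2778 ± 1.6768j.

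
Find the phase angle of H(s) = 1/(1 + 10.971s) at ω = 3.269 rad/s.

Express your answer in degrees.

Phase = -arctan(ωτ) = -arctan(3.269 × 10.971) = -88.4°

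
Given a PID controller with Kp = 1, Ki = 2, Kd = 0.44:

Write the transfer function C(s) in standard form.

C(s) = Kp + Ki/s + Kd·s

Substituting values: C(s) = 1 + 2/s + 0.44s = (0.44s² + s + 2)/s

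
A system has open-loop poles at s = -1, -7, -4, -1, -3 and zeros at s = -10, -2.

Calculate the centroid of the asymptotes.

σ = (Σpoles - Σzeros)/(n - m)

σ = (Σpoles - Σzeros)/(n - m) = (-16 - (-12))/(5 - 2) = -4/3 = -1.33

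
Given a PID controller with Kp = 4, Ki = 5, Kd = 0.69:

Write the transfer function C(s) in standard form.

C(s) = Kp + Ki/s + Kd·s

Substituting values: C(s) = 4 + 5/s + 0.69s = (0.69s² + 4s + 5)/s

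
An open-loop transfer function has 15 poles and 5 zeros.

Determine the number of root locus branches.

Root locus has n branches where n = number of poles = 15.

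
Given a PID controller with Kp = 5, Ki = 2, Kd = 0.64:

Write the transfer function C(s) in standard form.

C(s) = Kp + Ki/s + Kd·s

Substituting values: C(s) = 5 + 2/s + 0.64s = (0.64s² + 5s + 2)/s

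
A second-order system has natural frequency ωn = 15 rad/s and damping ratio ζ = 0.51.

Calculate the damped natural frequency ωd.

ωd = ωn√(1 - ζ²) = 15√(1 - 0.51²) = 12.9 rad/s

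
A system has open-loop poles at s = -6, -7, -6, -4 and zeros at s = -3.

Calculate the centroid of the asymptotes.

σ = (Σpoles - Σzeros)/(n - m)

σ = (Σpoles - Σzeros)/(n - m) = (-23 - (-3))/(4 - 1) = -20/3 = -6.67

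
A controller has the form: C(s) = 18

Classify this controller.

This is a Proportional (P) controller.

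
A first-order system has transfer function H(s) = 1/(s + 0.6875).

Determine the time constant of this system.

For H(s) = 1/(s + 1/τ), the pole is at -1/τ = -0.6875, so τ = 1/0.6875 = 1.4545 s.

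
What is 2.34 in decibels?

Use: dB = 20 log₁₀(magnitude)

dB = 20 log₁₀(2.34) = 7.4 dB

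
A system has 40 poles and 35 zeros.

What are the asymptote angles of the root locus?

n - m = 40 - 35 = 5. Angles: θk = (2k + 1)·180°/5 = 36°, 108°, 180°, 252°, 324°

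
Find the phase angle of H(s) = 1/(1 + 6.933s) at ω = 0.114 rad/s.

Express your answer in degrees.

Phase = -arctan(ωτ) = -arctan(0.114 × 6.933) = -38.3°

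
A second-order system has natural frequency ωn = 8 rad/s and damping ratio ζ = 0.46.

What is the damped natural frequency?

ωd = ωn√(1 - ζ²) = 8√(1 - 0.46²) = 7.1 rad/s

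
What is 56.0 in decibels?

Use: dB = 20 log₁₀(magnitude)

dB = 20 log₁₀(56.0) = 35.0 dB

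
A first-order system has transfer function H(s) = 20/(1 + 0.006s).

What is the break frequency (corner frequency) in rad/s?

Corner frequency = 1/τ = 1/0.006 = 166.667 rad/s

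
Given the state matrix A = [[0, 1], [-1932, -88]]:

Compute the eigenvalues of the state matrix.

det(A - λI) = λ² - (-88)λ + 1932 = (λ - (-46))(λ - (-42)). Eigenvalues: -46, -42.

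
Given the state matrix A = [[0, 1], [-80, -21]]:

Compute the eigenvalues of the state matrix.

det(A - λI) = λ² - (-21)λ + 80 = (λ - (-16))(λ - (-5)). Eigenvalues: -16, -5.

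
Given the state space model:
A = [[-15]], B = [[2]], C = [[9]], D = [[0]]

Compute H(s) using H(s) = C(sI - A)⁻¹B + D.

(sI - A)⁻¹ = 1/(s + 15). H(s) = 9 × 2/(s + 15) + 0 = 18/(s + 15).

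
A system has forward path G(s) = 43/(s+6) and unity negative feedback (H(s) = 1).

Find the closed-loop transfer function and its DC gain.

T(s) = G/(1+GH) = [43/(s+6)] / [1 + 43/(s+6)] = 43/(s+6+43) = 43/(s+49). DC gain = 43/49 = 0.8776.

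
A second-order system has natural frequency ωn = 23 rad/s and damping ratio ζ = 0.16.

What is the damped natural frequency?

ωd = ωn√(1 - ζ²) = 23√(1 - 0.16²) = 22.7 rad/s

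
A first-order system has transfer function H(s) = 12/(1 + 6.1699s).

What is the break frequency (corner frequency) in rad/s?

Corner frequency = 1/τ = 1/6.1699 = 0.162 rad/s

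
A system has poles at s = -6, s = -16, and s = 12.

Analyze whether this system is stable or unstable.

Pole(s) at s = 12 are not in the left half-plane. System is unstable.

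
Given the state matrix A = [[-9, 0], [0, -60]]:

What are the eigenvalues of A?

For diagonal matrix, eigenvalues are diagonal entries: λ₁ = -9, λ₂ = -60.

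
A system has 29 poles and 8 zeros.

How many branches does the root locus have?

Root locus has n branches where n = number of poles = 29.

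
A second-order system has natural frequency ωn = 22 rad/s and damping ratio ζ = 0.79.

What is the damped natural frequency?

ωd = ωn√(1 - ζ²) = 22√(1 - 0.79²) = 13.49 rad/s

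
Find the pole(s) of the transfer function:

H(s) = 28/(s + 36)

Pole is where denominator = 0: s + 36 = 0, so s = -36.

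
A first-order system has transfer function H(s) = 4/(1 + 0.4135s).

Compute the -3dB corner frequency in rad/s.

Corner frequency = 1/τ = 1/0.4135 = 2.418 rad/s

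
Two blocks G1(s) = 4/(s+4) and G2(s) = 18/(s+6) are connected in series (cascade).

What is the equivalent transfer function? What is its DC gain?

Series: multiply transfer functions. G_eq = 4/(s+4) × 18/(s+6) = 72/((s+4)(s+6)). DC gain = 72/(4×6) = 3.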